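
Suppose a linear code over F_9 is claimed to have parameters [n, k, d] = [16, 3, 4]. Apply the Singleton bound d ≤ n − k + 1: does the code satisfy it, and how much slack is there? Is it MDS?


Singleton RHS = n − k + 1 = 14, slack = 10, bound satisfied, not MDS.

Singleton bound: d ≤ n − k + 1.
Here n = 16, k = 3, so n − k + 1 = 14.
Given d = 4, check d ≤ 14: YES.
Slack = (n − k + 1) − d = 10.
The code is NOT MDS (slack = 10 > 0).
Description: the claimed parameters are [16, 3, 4]_9; such a code would be non-MDS.


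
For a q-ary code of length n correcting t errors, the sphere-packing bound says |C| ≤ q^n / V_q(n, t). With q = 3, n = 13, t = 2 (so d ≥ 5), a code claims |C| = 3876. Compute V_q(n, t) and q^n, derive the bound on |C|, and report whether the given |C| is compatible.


V_q(n, t) = 339, q^n = 1594323, Hamming bound = 4703, |C| = 3876 ≤ bound (satisfied).

Step 1: Compute V_q(n, t) = Σ_{j=0}^2 C(n, j) (q−1)^j.
  j = 0: C(13,0)·(2)^0 = 1·1 = 1.
  j = 1: C(13,1)·(2)^1 = 13·2 = 26.
  j = 2: C(13,2)·(2)^2 = 78·4 = 312.
  V_q(n, t) = 1 + 26 + 312 = 339.
Step 2: q^n = 3^13 = 1594323.
Step 3: Hamming bound ⌊q^n / V_q(n,t)⌋ = ⌊1594323/339⌋ = 4703.
Step 4: Compare |C| = 3876 to 4703: satisfied.
The claimed |C| lies below the Hamming bound.


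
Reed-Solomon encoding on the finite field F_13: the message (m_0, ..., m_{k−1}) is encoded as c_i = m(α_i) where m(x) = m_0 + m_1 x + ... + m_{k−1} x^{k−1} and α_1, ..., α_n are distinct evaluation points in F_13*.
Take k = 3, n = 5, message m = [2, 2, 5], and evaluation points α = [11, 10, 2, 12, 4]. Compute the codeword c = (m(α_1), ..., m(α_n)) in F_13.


c = [5, 2, 0, 5, 12]

Message polynomial: m(x) = 2 + 2·x + 5·x^2 (mod 13).
For each evaluation point α_i, compute m(α_i) mod 13:
  α_1 = 11: Horner steps 5 → 5 → 5, so m(11) = 5.
  α_2 = 10: Horner steps 5 → 0 → 2, so m(10) = 2.
  α_3 = 2: Horner steps 5 → 12 → 0, so m(2) = 0.
  α_4 = 12: Horner steps 5 → 10 → 5, so m(12) = 5.
  α_5 = 4: Horner steps 5 → 9 → 12, so m(4) = 12.
Codeword c = [5, 2, 0, 5, 12] ∈ F_13^5.


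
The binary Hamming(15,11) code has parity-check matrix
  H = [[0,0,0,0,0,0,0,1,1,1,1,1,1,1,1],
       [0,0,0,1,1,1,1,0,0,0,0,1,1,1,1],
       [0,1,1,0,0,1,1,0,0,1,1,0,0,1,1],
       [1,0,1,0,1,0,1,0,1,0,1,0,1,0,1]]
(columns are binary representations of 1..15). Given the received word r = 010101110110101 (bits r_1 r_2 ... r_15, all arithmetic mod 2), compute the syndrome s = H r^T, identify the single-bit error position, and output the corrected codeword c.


s = (1, 1, 0, 0)^T, error position = 12, corrected codeword c = 010101110111101

Compute s = H r^T mod 2 one row at a time:
  s_1 = 1 + 0 + 1 + 1 + 0 + 1 + 0 + 1 = 5 ≡ 1 (mod 2).
  s_2 = 1 + 0 + 1 + 1 + 0 + 1 + 0 + 1 = 5 ≡ 1 (mod 2).
  s_3 = 1 + 0 + 1 + 1 + 1 + 1 + 0 + 1 = 6 ≡ 0 (mod 2).
  s_4 = 0 + 0 + 0 + 1 + 0 + 1 + 1 + 1 = 4 ≡ 0 (mod 2).
s = (1, 1, 0, 0)^T — this equals column 12 of H (binary 1100), so error is at position 12.
Correct: flip bit 12 of r = 010101110110101 to get c = 010101110111101.


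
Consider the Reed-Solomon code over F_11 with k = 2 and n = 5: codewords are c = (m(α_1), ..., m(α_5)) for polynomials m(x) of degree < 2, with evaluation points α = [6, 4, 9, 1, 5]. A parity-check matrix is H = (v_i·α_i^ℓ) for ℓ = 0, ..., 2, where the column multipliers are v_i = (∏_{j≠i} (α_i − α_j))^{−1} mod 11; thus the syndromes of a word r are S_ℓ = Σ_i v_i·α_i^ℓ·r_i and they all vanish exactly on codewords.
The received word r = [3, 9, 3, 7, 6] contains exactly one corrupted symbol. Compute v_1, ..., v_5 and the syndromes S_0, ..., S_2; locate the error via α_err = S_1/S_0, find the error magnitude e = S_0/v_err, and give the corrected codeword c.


S = (6, 10, 2), error at position 3, error magnitude e = 9, c = [3, 9, 5, 7, 6].

Step 1: column multipliers v_i = (∏_{j≠i}(α_i − α_j))^{−1} mod 11.
  i = 1 (α = 6): (6−4)(6−9)(6−1)(6−5) = 2·(−3)·5·1 = −30 ≡ 3, so v_1 = 3^{−1} = 4 (mod 11).
  i = 2 (α = 4): (4−6)(4−9)(4−1)(4−5) = (−2)·(−5)·3·(−1) = −30 ≡ 3, so v_2 = 3^{−1} = 4 (mod 11).
  i = 3 (α = 9): (9−6)(9−4)(9−1)(9−5) = 3·5·8·4 = 480 ≡ 7, so v_3 = 7^{−1} = 8 (mod 11).
  i = 4 (α = 1): (1−6)(1−4)(1−9)(1−5) = (−5)·(−3)·(−8)·(−4) = 480 ≡ 7, so v_4 = 7^{−1} = 8 (mod 11).
  i = 5 (α = 5): (5−6)(5−4)(5−9)(5−1) = (−1)·1·(−4)·4 = 16 ≡ 5, so v_5 = 5^{−1} = 9 (mod 11).
  v = [4, 4, 8, 8, 9].
Step 2: syndromes of r = [3, 9, 3, 7, 6] (all sums mod 11).
  S_0 = Σ v_i r_i = 4·3 + 4·9 + 8·3 + 8·7 + 9·6 = 182 ≡ 6.
  S_1 = Σ v_i α_i r_i = 4·6·3 + 4·4·9 + 8·9·3 + 8·1·7 + 9·5·6 = 758 ≡ 10.
  α_i^2 mod 11 = [3, 5, 4, 1, 3].
  S_2 = Σ v_i α_i^2 r_i = 4·3·3 + 4·5·9 + 8·4·3 + 8·1·7 + 9·3·6 = 530 ≡ 2.
  S = (6, 10, 2) ≠ 0, so r is not a codeword (an error is present).
Step 3: locate the error. For a single error e at position i, S_ℓ = v_i·e·α_i^ℓ, so α_err = S_1/S_0.
  S_0^{−1} = 6^{−1} = 2 (mod 11), so α_err = 10·2 = 20 ≡ 9 = α_3. Error position i = 3.
  Consistency check: S_2/S_1 = 2·10 = 20 ≡ 9 = α_err ✓ (single-error assumption holds).
Step 4: error magnitude e = S_0/v_3 = S_0·∏_{j≠3}(α_3 − α_j) = 6·7 = 42 ≡ 9 (mod 11).
Step 5: correct position 3: c_3 = r_3 − e = 3 − 9 ≡ 5 (mod 11). Hence c = [3, 9, 5, 7, 6].
  Check: interpolating c through the α_i gives m(x) = 10 + 8·x (degree < 2) with m(α_i) = c_i for every i, so c is indeed a codeword.


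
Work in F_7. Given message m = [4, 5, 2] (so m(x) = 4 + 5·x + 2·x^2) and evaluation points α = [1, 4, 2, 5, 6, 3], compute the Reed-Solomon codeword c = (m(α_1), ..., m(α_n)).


c = [4, 0, 1, 2, 1, 2]

Message polynomial: m(x) = 4 + 5·x + 2·x^2 (mod 7).
For each evaluation point α_i, compute m(α_i) mod 7:
  α_1 = 1: Horner steps 2 → 0 → 4, so m(1) = 4.
  α_2 = 4: Horner steps 2 → 6 → 0, so m(4) = 0.
  α_3 = 2: Horner steps 2 → 2 → 1, so m(2) = 1.
  α_4 = 5: Horner steps 2 → 1 → 2, so m(5) = 2.
  α_5 = 6: Horner steps 2 → 3 → 1, so m(6) = 1.
  α_6 = 3: Horner steps 2 → 4 → 2, so m(3) = 2.
Codeword c = [4, 0, 1, 2, 1, 2] ∈ F_7^6.


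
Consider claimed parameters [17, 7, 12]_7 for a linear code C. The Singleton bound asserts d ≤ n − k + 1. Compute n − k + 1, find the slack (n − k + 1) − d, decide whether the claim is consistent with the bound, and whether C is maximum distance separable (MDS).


Singleton RHS = n − k + 1 = 11, slack = -1, bound violated (no such code; not MDS).

Singleton bound: d ≤ n − k + 1.
Here n = 17, k = 7, so n − k + 1 = 11.
Given d = 12, check d ≤ 11: NO.
Slack = (n − k + 1) − d = -1.
The slack is negative: d = 12 exceeds n − k + 1 = 11 by 1, so the Singleton bound is violated and no linear [17, 7, 12]_7 code can exist. In particular it is not MDS (MDS requires d = n − k + 1 exactly).
Description: the claimed parameters are [17, 7, 12]_7; such a code would be impossible (violates the Singleton bound).


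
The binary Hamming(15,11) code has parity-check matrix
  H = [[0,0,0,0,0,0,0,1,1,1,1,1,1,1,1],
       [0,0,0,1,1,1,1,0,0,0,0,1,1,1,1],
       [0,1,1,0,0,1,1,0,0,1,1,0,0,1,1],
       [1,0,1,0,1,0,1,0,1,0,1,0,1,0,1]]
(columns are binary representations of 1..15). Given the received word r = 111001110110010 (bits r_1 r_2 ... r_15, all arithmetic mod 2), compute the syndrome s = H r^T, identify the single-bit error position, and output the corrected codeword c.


s = (0, 1, 1, 0)^T, error position = 6, corrected codeword c = 111000110110010

Compute s = H r^T mod 2 one row at a time:
  s_1 = 1 + 0 + 1 + 1 + 0 + 0 + 1 + 0 = 4 ≡ 0 (mod 2).
  s_2 = 0 + 0 + 1 + 1 + 0 + 0 + 1 + 0 = 3 ≡ 1 (mod 2).
  s_3 = 1 + 1 + 1 + 1 + 1 + 1 + 1 + 0 = 7 ≡ 1 (mod 2).
  s_4 = 1 + 1 + 0 + 1 + 0 + 1 + 0 + 0 = 4 ≡ 0 (mod 2).
s = (0, 1, 1, 0)^T — this equals column 6 of H (binary 0110), so error is at position 6.
Correct: flip bit 6 of r = 111001110110010 to get c = 111000110110010.


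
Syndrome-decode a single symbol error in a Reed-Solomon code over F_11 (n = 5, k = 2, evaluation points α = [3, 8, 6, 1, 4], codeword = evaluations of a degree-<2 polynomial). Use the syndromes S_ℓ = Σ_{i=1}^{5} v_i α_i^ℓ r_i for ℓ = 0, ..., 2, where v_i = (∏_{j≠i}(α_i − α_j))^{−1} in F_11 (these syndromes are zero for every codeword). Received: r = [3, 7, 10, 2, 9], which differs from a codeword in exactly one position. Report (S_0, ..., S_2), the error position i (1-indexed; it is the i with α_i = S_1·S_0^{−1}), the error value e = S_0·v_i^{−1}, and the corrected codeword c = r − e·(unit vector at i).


S = (8, 9, 6), error at position 2, error magnitude e = 7, c = [3, 0, 10, 2, 9].

Step 1: column multipliers v_i = (∏_{j≠i}(α_i − α_j))^{−1} mod 11.
  i = 1 (α = 3): (3−8)(3−6)(3−1)(3−4) = (−5)·(−3)·2·(−1) = −30 ≡ 3, so v_1 = 3^{−1} = 4 (mod 11).
  i = 2 (α = 8): (8−3)(8−6)(8−1)(8−4) = 5·2·7·4 = 280 ≡ 5, so v_2 = 5^{−1} = 9 (mod 11).
  i = 3 (α = 6): (6−3)(6−8)(6−1)(6−4) = 3·(−2)·5·2 = −60 ≡ 6, so v_3 = 6^{−1} = 2 (mod 11).
  i = 4 (α = 1): (1−3)(1−8)(1−6)(1−4) = (−2)·(−7)·(−5)·(−3) = 210 ≡ 1, so v_4 = 1^{−1} = 1 (mod 11).
  i = 5 (α = 4): (4−3)(4−8)(4−6)(4−1) = 1·(−4)·(−2)·3 = 24 ≡ 2, so v_5 = 2^{−1} = 6 (mod 11).
  v = [4, 9, 2, 1, 6].
Step 2: syndromes of r = [3, 7, 10, 2, 9] (all sums mod 11).
  S_0 = Σ v_i r_i = 4·3 + 9·7 + 2·10 + 1·2 + 6·9 = 151 ≡ 8.
  S_1 = Σ v_i α_i r_i = 4·3·3 + 9·8·7 + 2·6·10 + 1·1·2 + 6·4·9 = 878 ≡ 9.
  α_i^2 mod 11 = [9, 9, 3, 1, 5].
  S_2 = Σ v_i α_i^2 r_i = 4·9·3 + 9·9·7 + 2·3·10 + 1·1·2 + 6·5·9 = 1007 ≡ 6.
  S = (8, 9, 6) ≠ 0, so r is not a codeword (an error is present).
Step 3: locate the error. For a single error e at position i, S_ℓ = v_i·e·α_i^ℓ, so α_err = S_1/S_0.
  S_0^{−1} = 8^{−1} = 7 (mod 11), so α_err = 9·7 = 63 ≡ 8 = α_2. Error position i = 2.
  Consistency check: S_2/S_1 = 6·5 = 30 ≡ 8 = α_err ✓ (single-error assumption holds).
Step 4: error magnitude e = S_0/v_2 = S_0·∏_{j≠2}(α_2 − α_j) = 8·5 = 40 ≡ 7 (mod 11).
Step 5: correct position 2: c_2 = r_2 − e = 7 − 7 ≡ 0 (mod 11). Hence c = [3, 0, 10, 2, 9].
  Check: interpolating c through the α_i gives m(x) = 7 + 6·x (degree < 2) with m(α_i) = c_i for every i, so c is indeed a codeword.


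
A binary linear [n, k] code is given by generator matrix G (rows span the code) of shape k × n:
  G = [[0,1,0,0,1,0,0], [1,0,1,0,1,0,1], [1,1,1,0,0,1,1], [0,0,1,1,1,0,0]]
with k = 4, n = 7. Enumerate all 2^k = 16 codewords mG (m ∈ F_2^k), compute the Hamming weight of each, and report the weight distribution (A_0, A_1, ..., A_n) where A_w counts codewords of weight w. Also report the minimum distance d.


Weight distribution: A_0 = 1, A_1 = 1, A_2 = 1, A_3 = 4, A_4 = 5, A_5 = 3, A_6 = 1. Minimum distance d = 1.

Enumerate all 2^4 = 16 messages m ∈ F_2^4.
For each, compute codeword c = mG in F_2^7, then tally its weight.
  m = 0000 → c = 0000000, weight = 0.
  m = 1000 → c = 0100100, weight = 2.
  m = 0100 → c = 1010101, weight = 4.
  m = 1100 → c = 1110001, weight = 4.
  m = 0010 → c = 1110011, weight = 5.
  m = 1010 → c = 1010111, weight = 5.
  m = 0110 → c = 0100110, weight = 3.
  m = 1110 → c = 0000010, weight = 1.
  m = 0001 → c = 0011100, weight = 3.
  m = 1001 → c = 0111000, weight = 3.
  m = 0101 → c = 1001001, weight = 3.
  m = 1101 → c = 1101101, weight = 5.
  m = 0011 → c = 1101111, weight = 6.
  m = 1011 → c = 1001011, weight = 4.
  m = 0111 → c = 0111010, weight = 4.
  m = 1111 → c = 0011110, weight = 4.
Tally weights:
  weight 0: 1 codewords.
  weight 1: 1 codewords.
  weight 2: 1 codewords.
  weight 3: 4 codewords.
  weight 4: 5 codewords.
  weight 5: 3 codewords.
  weight 6: 1 codewords.
Minimum distance d = smallest w > 0 with A_w > 0 = 1.
Sanity: Σ A_w = 16 = 2^4 = 16 ✓.


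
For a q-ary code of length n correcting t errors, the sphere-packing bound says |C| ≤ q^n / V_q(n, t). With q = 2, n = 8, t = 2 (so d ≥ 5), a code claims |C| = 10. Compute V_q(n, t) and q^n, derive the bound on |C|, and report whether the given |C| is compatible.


V_q(n, t) = 37, q^n = 256, Hamming bound = 6, |C| = 10 > bound (violated).

Step 1: Compute V_q(n, t) = Σ_{j=0}^2 C(n, j) (q−1)^j.
  j = 0: C(8,0)·(1)^0 = 1·1 = 1.
  j = 1: C(8,1)·(1)^1 = 8·1 = 8.
  j = 2: C(8,2)·(1)^2 = 28·1 = 28.
  V_q(n, t) = 1 + 8 + 28 = 37.
Step 2: q^n = 2^8 = 256.
Step 3: Hamming bound ⌊q^n / V_q(n,t)⌋ = ⌊256/37⌋ = 6.
Step 4: Compare |C| = 10 to 6: violated.
The claimed |C| lies above the Hamming bound, so no 2-ary code of length 8 with d ≥ 5 can have 10 codewords.


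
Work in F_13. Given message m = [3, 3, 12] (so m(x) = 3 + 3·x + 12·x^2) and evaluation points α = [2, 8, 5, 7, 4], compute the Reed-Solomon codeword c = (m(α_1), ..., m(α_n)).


c = [5, 2, 6, 1, 12]

Message polynomial: m(x) = 3 + 3·x + 12·x^2 (mod 13).
For each evaluation point α_i, compute m(α_i) mod 13:
  α_1 = 2: Horner steps 12 → 1 → 5, so m(2) = 5.
  α_2 = 8: Horner steps 12 → 8 → 2, so m(8) = 2.
  α_3 = 5: Horner steps 12 → 11 → 6, so m(5) = 6.
  α_4 = 7: Horner steps 12 → 9 → 1, so m(7) = 1.
  α_5 = 4: Horner steps 12 → 12 → 12, so m(4) = 12.
Codeword c = [5, 2, 6, 1, 12] ∈ F_13^5.


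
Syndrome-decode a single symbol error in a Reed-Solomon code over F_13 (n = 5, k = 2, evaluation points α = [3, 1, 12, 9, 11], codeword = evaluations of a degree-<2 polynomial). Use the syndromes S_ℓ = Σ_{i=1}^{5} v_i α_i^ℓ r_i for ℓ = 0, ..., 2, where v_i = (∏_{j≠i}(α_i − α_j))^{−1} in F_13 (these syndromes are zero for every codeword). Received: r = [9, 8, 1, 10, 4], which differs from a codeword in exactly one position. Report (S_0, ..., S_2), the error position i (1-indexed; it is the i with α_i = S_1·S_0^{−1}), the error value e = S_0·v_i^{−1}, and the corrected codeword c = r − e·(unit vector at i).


S = (1, 3, 9), error at position 1, error magnitude e = 7, c = [2, 8, 1, 10, 4].

Step 1: column multipliers v_i = (∏_{j≠i}(α_i − α_j))^{−1} mod 13.
  i = 1 (α = 3): (3−1)(3−12)(3−9)(3−11) = 2·(−9)·(−6)·(−8) = −864 ≡ 7, so v_1 = 7^{−1} = 2 (mod 13).
  i = 2 (α = 1): (1−3)(1−12)(1−9)(1−11) = (−2)·(−11)·(−8)·(−10) = 1760 ≡ 5, so v_2 = 5^{−1} = 8 (mod 13).
  i = 3 (α = 12): (12−3)(12−1)(12−9)(12−11) = 9·11·3·1 = 297 ≡ 11, so v_3 = 11^{−1} = 6 (mod 13).
  i = 4 (α = 9): (9−3)(9−1)(9−12)(9−11) = 6·8·(−3)·(−2) = 288 ≡ 2, so v_4 = 2^{−1} = 7 (mod 13).
  i = 5 (α = 11): (11−3)(11−1)(11−12)(11−9) = 8·10·(−1)·2 = −160 ≡ 9, so v_5 = 9^{−1} = 3 (mod 13).
  v = [2, 8, 6, 7, 3].
Step 2: syndromes of r = [9, 8, 1, 10, 4] (all sums mod 13).
  S_0 = Σ v_i r_i = 2·9 + 8·8 + 6·1 + 7·10 + 3·4 = 170 ≡ 1.
  S_1 = Σ v_i α_i r_i = 2·3·9 + 8·1·8 + 6·12·1 + 7·9·10 + 3·11·4 = 952 ≡ 3.
  α_i^2 mod 13 = [9, 1, 1, 3, 4].
  S_2 = Σ v_i α_i^2 r_i = 2·9·9 + 8·1·8 + 6·1·1 + 7·3·10 + 3·4·4 = 490 ≡ 9.
  S = (1, 3, 9) ≠ 0, so r is not a codeword (an error is present).
Step 3: locate the error. For a single error e at position i, S_ℓ = v_i·e·α_i^ℓ, so α_err = S_1/S_0.
  S_0^{−1} = 1^{−1} = 1 (mod 13), so α_err = 3·1 = 3 ≡ 3 = α_1. Error position i = 1.
  Consistency check: S_2/S_1 = 9·9 = 81 ≡ 3 = α_err ✓ (single-error assumption holds).
Step 4: error magnitude e = S_0/v_1 = S_0·∏_{j≠1}(α_1 − α_j) = 1·7 = 7 ≡ 7 (mod 13).
Step 5: correct position 1: c_1 = r_1 − e = 9 − 7 ≡ 2 (mod 13). Hence c = [2, 8, 1, 10, 4].
  Check: interpolating c through the α_i gives m(x) = 11 + 10·x (degree < 2) with m(α_i) = c_i for every i, so c is indeed a codeword.


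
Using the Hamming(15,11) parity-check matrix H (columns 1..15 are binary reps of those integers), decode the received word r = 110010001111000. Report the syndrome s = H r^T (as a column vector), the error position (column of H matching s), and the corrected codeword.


s = (0, 0, 1, 0)^T, error position = 2, corrected codeword c = 100010001111000

Compute s = H r^T mod 2 one row at a time:
  s_1 = 0 + 1 + 1 + 1 + 1 + 0 + 0 + 0 = 4 ≡ 0 (mod 2).
  s_2 = 0 + 1 + 0 + 0 + 1 + 0 + 0 + 0 = 2 ≡ 0 (mod 2).
  s_3 = 1 + 0 + 0 + 0 + 1 + 1 + 0 + 0 = 3 ≡ 1 (mod 2).
  s_4 = 1 + 0 + 1 + 0 + 1 + 1 + 0 + 0 = 4 ≡ 0 (mod 2).
s = (0, 0, 1, 0)^T — this equals column 2 of H (binary 0010), so error is at position 2.
Correct: flip bit 2 of r = 110010001111000 to get c = 100010001111000.


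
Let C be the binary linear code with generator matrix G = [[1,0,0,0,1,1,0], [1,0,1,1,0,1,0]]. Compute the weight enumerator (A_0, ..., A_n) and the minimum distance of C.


Weight distribution: A_0 = 1, A_3 = 2, A_4 = 1. Minimum distance d = 3.

Enumerate all 2^2 = 4 messages m ∈ F_2^2.
For each, compute codeword c = mG in F_2^7, then tally its weight.
  m = 00 → c = 0000000, weight = 0.
  m = 10 → c = 1000110, weight = 3.
  m = 01 → c = 1011010, weight = 4.
  m = 11 → c = 0011100, weight = 3.
Tally weights:
  weight 0: 1 codewords.
  weight 3: 2 codewords.
  weight 4: 1 codewords.
Minimum distance d = smallest w > 0 with A_w > 0 = 3.
Sanity: Σ A_w = 4 = 2^2 = 4 ✓.


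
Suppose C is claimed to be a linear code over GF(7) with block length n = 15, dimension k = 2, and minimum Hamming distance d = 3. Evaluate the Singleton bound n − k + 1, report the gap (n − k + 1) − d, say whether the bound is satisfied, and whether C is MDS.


Singleton RHS = n − k + 1 = 14, slack = 11, bound satisfied, not MDS.

Singleton bound: d ≤ n − k + 1.
Here n = 15, k = 2, so n − k + 1 = 14.
Given d = 3, check d ≤ 14: YES.
Slack = (n − k + 1) − d = 11.
The code is NOT MDS (slack = 11 > 0).
Description: the claimed parameters are [15, 2, 3]_7; such a code would be non-MDS.


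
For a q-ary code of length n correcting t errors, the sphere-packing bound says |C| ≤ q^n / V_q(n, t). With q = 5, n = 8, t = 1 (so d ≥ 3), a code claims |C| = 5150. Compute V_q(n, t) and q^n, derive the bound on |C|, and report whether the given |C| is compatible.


V_q(n, t) = 33, q^n = 390625, Hamming bound = 11837, |C| = 5150 ≤ bound (satisfied).

Step 1: Compute V_q(n, t) = Σ_{j=0}^1 C(n, j) (q−1)^j.
  j = 0: C(8,0)·(4)^0 = 1·1 = 1.
  j = 1: C(8,1)·(4)^1 = 8·4 = 32.
  V_q(n, t) = 1 + 32 = 33.
Step 2: q^n = 5^8 = 390625.
Step 3: Hamming bound ⌊q^n / V_q(n,t)⌋ = ⌊390625/33⌋ = 11837.
Step 4: Compare |C| = 5150 to 11837: satisfied.
The claimed |C| lies below the Hamming bound.


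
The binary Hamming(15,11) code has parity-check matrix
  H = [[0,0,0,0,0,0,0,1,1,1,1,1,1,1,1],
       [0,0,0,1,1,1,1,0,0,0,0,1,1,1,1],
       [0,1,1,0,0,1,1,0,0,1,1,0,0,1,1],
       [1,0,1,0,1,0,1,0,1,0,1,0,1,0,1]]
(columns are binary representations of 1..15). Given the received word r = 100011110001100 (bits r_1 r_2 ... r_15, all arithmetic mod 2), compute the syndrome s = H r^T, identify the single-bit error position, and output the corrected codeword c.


s = (1, 1, 0, 0)^T, error position = 12, corrected codeword c = 100011110000100

Compute s = H r^T mod 2 one row at a time:
  s_1 = 1 + 0 + 0 + 0 + 1 + 1 + 0 + 0 = 3 ≡ 1 (mod 2).
  s_2 = 0 + 1 + 1 + 1 + 1 + 1 + 0 + 0 = 5 ≡ 1 (mod 2).
  s_3 = 0 + 0 + 1 + 1 + 0 + 0 + 0 + 0 = 2 ≡ 0 (mod 2).
  s_4 = 1 + 0 + 1 + 1 + 0 + 0 + 1 + 0 = 4 ≡ 0 (mod 2).
s = (1, 1, 0, 0)^T — this equals column 12 of H (binary 1100), so error is at position 12.
Correct: flip bit 12 of r = 100011110001100 to get c = 100011110000100.


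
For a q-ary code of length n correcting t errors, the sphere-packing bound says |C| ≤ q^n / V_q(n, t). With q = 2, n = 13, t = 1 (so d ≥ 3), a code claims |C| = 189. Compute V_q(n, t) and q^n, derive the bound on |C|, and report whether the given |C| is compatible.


V_q(n, t) = 14, q^n = 8192, Hamming bound = 585, |C| = 189 ≤ bound (satisfied).

Step 1: Compute V_q(n, t) = Σ_{j=0}^1 C(n, j) (q−1)^j.
  j = 0: C(13,0)·(1)^0 = 1·1 = 1.
  j = 1: C(13,1)·(1)^1 = 13·1 = 13.
  V_q(n, t) = 1 + 13 = 14.
Step 2: q^n = 2^13 = 8192.
Step 3: Hamming bound ⌊q^n / V_q(n,t)⌋ = ⌊8192/14⌋ = 585.
Step 4: Compare |C| = 189 to 585: satisfied.
The claimed |C| lies below the Hamming bound.


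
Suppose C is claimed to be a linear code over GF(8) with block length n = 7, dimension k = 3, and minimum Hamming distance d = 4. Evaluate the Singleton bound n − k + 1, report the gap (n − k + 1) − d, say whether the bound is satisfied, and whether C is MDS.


Singleton RHS = n − k + 1 = 5, slack = 1, bound satisfied, not MDS.

Singleton bound: d ≤ n − k + 1.
Here n = 7, k = 3, so n − k + 1 = 5.
Given d = 4, check d ≤ 5: YES.
Slack = (n − k + 1) − d = 1.
The code is NOT MDS (slack = 1 > 0).
Description: the claimed parameters are [7, 3, 4]_8; such a code would be non-MDS.


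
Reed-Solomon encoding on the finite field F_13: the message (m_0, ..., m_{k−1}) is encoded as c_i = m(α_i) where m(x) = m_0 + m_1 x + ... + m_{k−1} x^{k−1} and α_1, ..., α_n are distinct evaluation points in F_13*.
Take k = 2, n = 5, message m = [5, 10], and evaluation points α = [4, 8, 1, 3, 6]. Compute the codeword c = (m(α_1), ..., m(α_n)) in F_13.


c = [6, 7, 2, 9, 0]

Message polynomial: m(x) = 5 + 10·x (mod 13).
For each evaluation point α_i, compute m(α_i) mod 13:
  α_1 = 4: Horner steps 10 → 6, so m(4) = 6.
  α_2 = 8: Horner steps 10 → 7, so m(8) = 7.
  α_3 = 1: Horner steps 10 → 2, so m(1) = 2.
  α_4 = 3: Horner steps 10 → 9, so m(3) = 9.
  α_5 = 6: Horner steps 10 → 0, so m(6) = 0.
Codeword c = [6, 7, 2, 9, 0] ∈ F_13^5.


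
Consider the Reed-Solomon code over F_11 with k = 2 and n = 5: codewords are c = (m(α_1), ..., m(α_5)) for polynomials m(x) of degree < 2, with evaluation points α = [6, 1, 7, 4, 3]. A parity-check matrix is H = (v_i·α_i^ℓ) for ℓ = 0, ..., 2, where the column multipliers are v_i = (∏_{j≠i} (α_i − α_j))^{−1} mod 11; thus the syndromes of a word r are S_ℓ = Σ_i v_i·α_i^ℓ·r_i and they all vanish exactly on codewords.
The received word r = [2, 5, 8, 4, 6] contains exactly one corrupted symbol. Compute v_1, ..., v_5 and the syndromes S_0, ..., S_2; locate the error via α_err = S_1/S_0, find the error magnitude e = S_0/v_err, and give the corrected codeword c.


S = (2, 8, 10), error at position 4, error magnitude e = 3, c = [2, 5, 8, 1, 6].

Step 1: column multipliers v_i = (∏_{j≠i}(α_i − α_j))^{−1} mod 11.
  i = 1 (α = 6): (6−1)(6−7)(6−4)(6−3) = 5·(−1)·2·3 = −30 ≡ 3, so v_1 = 3^{−1} = 4 (mod 11).
  i = 2 (α = 1): (1−6)(1−7)(1−4)(1−3) = (−5)·(−6)·(−3)·(−2) = 180 ≡ 4, so v_2 = 4^{−1} = 3 (mod 11).
  i = 3 (α = 7): (7−6)(7−1)(7−4)(7−3) = 1·6·3·4 = 72 ≡ 6, so v_3 = 6^{−1} = 2 (mod 11).
  i = 4 (α = 4): (4−6)(4−1)(4−7)(4−3) = (−2)·3·(−3)·1 = 18 ≡ 7, so v_4 = 7^{−1} = 8 (mod 11).
  i = 5 (α = 3): (3−6)(3−1)(3−7)(3−4) = (−3)·2·(−4)·(−1) = −24 ≡ 9, so v_5 = 9^{−1} = 5 (mod 11).
  v = [4, 3, 2, 8, 5].
Step 2: syndromes of r = [2, 5, 8, 4, 6] (all sums mod 11).
  S_0 = Σ v_i r_i = 4·2 + 3·5 + 2·8 + 8·4 + 5·6 = 101 ≡ 2.
  S_1 = Σ v_i α_i r_i = 4·6·2 + 3·1·5 + 2·7·8 + 8·4·4 + 5·3·6 = 393 ≡ 8.
  α_i^2 mod 11 = [3, 1, 5, 5, 9].
  S_2 = Σ v_i α_i^2 r_i = 4·3·2 + 3·1·5 + 2·5·8 + 8·5·4 + 5·9·6 = 549 ≡ 10.
  S = (2, 8, 10) ≠ 0, so r is not a codeword (an error is present).
Step 3: locate the error. For a single error e at position i, S_ℓ = v_i·e·α_i^ℓ, so α_err = S_1/S_0.
  S_0^{−1} = 2^{−1} = 6 (mod 11), so α_err = 8·6 = 48 ≡ 4 = α_4. Error position i = 4.
  Consistency check: S_2/S_1 = 10·7 = 70 ≡ 4 = α_err ✓ (single-error assumption holds).
Step 4: error magnitude e = S_0/v_4 = S_0·∏_{j≠4}(α_4 − α_j) = 2·7 = 14 ≡ 3 (mod 11).
Step 5: correct position 4: c_4 = r_4 − e = 4 − 3 ≡ 1 (mod 11). Hence c = [2, 5, 8, 1, 6].
  Check: interpolating c through the α_i gives m(x) = 10 + 6·x (degree < 2) with m(α_i) = c_i for every i, so c is indeed a codeword.


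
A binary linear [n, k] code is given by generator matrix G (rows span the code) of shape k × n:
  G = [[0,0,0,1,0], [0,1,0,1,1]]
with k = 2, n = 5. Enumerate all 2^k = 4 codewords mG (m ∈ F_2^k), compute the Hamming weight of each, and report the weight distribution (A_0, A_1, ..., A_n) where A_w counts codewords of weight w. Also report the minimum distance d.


Weight distribution: A_0 = 1, A_1 = 1, A_2 = 1, A_3 = 1. Minimum distance d = 1.

Enumerate all 2^2 = 4 messages m ∈ F_2^2.
For each, compute codeword c = mG in F_2^5, then tally its weight.
  m = 00 → c = 00000, weight = 0.
  m = 10 → c = 00010, weight = 1.
  m = 01 → c = 01011, weight = 3.
  m = 11 → c = 01001, weight = 2.
Tally weights:
  weight 0: 1 codewords.
  weight 1: 1 codewords.
  weight 2: 1 codewords.
  weight 3: 1 codewords.
Minimum distance d = smallest w > 0 with A_w > 0 = 1.
Sanity: Σ A_w = 4 = 2^2 = 4 ✓.


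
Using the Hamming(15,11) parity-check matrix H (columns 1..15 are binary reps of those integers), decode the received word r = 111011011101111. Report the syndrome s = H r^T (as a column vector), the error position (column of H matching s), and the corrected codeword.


s = (1, 0, 0, 0)^T, error position = 8, corrected codeword c = 111011001101111

Compute s = H r^T mod 2 one row at a time:
  s_1 = 1 + 1 + 1 + 0 + 1 + 1 + 1 + 1 = 7 ≡ 1 (mod 2).
  s_2 = 0 + 1 + 1 + 0 + 1 + 1 + 1 + 1 = 6 ≡ 0 (mod 2).
  s_3 = 1 + 1 + 1 + 0 + 1 + 0 + 1 + 1 = 6 ≡ 0 (mod 2).
  s_4 = 1 + 1 + 1 + 0 + 1 + 0 + 1 + 1 = 6 ≡ 0 (mod 2).
s = (1, 0, 0, 0)^T — this equals column 8 of H (binary 1000), so error is at position 8.
Correct: flip bit 8 of r = 111011011101111 to get c = 111011001101111.


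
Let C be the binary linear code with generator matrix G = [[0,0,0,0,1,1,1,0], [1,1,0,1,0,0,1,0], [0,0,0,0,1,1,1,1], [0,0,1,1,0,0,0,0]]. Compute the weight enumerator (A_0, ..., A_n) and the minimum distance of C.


Weight distribution: A_0 = 1, A_1 = 1, A_2 = 1, A_3 = 2, A_4 = 3, A_5 = 5, A_6 = 3. Minimum distance d = 1.

Enumerate all 2^4 = 16 messages m ∈ F_2^4.
For each, compute codeword c = mG in F_2^8, then tally its weight.
  m = 0000 → c = 00000000, weight = 0.
  m = 1000 → c = 00001110, weight = 3.
  m = 0100 → c = 11010010, weight = 4.
  m = 1100 → c = 11011100, weight = 5.
  m = 0010 → c = 00001111, weight = 4.
  m = 1010 → c = 00000001, weight = 1.
  m = 0110 → c = 11011101, weight = 6.
  m = 1110 → c = 11010011, weight = 5.
  m = 0001 → c = 00110000, weight = 2.
  m = 1001 → c = 00111110, weight = 5.
  m = 0101 → c = 11100010, weight = 4.
  m = 1101 → c = 11101100, weight = 5.
  m = 0011 → c = 00111111, weight = 6.
  m = 1011 → c = 00110001, weight = 3.
  m = 0111 → c = 11101101, weight = 6.
  m = 1111 → c = 11100011, weight = 5.
Tally weights:
  weight 0: 1 codewords.
  weight 1: 1 codewords.
  weight 2: 1 codewords.
  weight 3: 2 codewords.
  weight 4: 3 codewords.
  weight 5: 5 codewords.
  weight 6: 3 codewords.
Minimum distance d = smallest w > 0 with A_w > 0 = 1.
Sanity: Σ A_w = 16 = 2^4 = 16 ✓.


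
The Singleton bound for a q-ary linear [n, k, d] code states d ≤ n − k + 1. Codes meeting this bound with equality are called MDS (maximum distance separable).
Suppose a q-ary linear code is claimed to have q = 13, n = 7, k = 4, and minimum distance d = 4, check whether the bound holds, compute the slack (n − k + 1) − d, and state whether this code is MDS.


Singleton RHS = n − k + 1 = 4, slack = 0, bound satisfied, MDS.

Singleton bound: d ≤ n − k + 1.
Here n = 7, k = 4, so n − k + 1 = 4.
Given d = 4, check d ≤ 4: YES.
Slack = (n − k + 1) − d = 0.
The code is MDS (slack = 0).
Description: the claimed parameters are [7, 4, 4]_13; such a code would be MDS (meets Singleton bound).


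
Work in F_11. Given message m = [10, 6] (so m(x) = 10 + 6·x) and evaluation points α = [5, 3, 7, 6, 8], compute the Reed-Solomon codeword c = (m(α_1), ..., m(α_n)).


c = [7, 6, 8, 2, 3]

Message polynomial: m(x) = 10 + 6·x (mod 11).
For each evaluation point α_i, compute m(α_i) mod 11:
  α_1 = 5: Horner steps 6 → 7, so m(5) = 7.
  α_2 = 3: Horner steps 6 → 6, so m(3) = 6.
  α_3 = 7: Horner steps 6 → 8, so m(7) = 8.
  α_4 = 6: Horner steps 6 → 2, so m(6) = 2.
  α_5 = 8: Horner steps 6 → 3, so m(8) = 3.
Codeword c = [7, 6, 8, 2, 3] ∈ F_11^5.


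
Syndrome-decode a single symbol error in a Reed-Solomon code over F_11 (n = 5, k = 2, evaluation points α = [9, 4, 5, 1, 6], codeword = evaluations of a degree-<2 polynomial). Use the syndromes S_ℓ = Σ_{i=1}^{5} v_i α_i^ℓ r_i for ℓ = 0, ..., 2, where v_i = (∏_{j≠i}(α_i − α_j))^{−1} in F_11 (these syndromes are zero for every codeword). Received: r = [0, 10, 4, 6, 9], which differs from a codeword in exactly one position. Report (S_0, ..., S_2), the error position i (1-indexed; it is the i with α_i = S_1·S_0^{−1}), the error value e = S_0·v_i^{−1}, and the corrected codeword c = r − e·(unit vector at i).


S = (6, 10, 2), error at position 1, error magnitude e = 9, c = [2, 10, 4, 6, 9].

Step 1: column multipliers v_i = (∏_{j≠i}(α_i − α_j))^{−1} mod 11.
  i = 1 (α = 9): (9−4)(9−5)(9−1)(9−6) = 5·4·8·3 = 480 ≡ 7, so v_1 = 7^{−1} = 8 (mod 11).
  i = 2 (α = 4): (4−9)(4−5)(4−1)(4−6) = (−5)·(−1)·3·(−2) = −30 ≡ 3, so v_2 = 3^{−1} = 4 (mod 11).
  i = 3 (α = 5): (5−9)(5−4)(5−1)(5−6) = (−4)·1·4·(−1) = 16 ≡ 5, so v_3 = 5^{−1} = 9 (mod 11).
  i = 4 (α = 1): (1−9)(1−4)(1−5)(1−6) = (−8)·(−3)·(−4)·(−5) = 480 ≡ 7, so v_4 = 7^{−1} = 8 (mod 11).
  i = 5 (α = 6): (6−9)(6−4)(6−5)(6−1) = (−3)·2·1·5 = −30 ≡ 3, so v_5 = 3^{−1} = 4 (mod 11).
  v = [8, 4, 9, 8, 4].
Step 2: syndromes of r = [0, 10, 4, 6, 9] (all sums mod 11).
  S_0 = Σ v_i r_i = 8·0 + 4·10 + 9·4 + 8·6 + 4·9 = 160 ≡ 6.
  S_1 = Σ v_i α_i r_i = 8·9·0 + 4·4·10 + 9·5·4 + 8·1·6 + 4·6·9 = 604 ≡ 10.
  α_i^2 mod 11 = [4, 5, 3, 1, 3].
  S_2 = Σ v_i α_i^2 r_i = 8·4·0 + 4·5·10 + 9·3·4 + 8·1·6 + 4·3·9 = 464 ≡ 2.
  S = (6, 10, 2) ≠ 0, so r is not a codeword (an error is present).
Step 3: locate the error. For a single error e at position i, S_ℓ = v_i·e·α_i^ℓ, so α_err = S_1/S_0.
  S_0^{−1} = 6^{−1} = 2 (mod 11), so α_err = 10·2 = 20 ≡ 9 = α_1. Error position i = 1.
  Consistency check: S_2/S_1 = 2·10 = 20 ≡ 9 = α_err ✓ (single-error assumption holds).
Step 4: error magnitude e = S_0/v_1 = S_0·∏_{j≠1}(α_1 − α_j) = 6·7 = 42 ≡ 9 (mod 11).
Step 5: correct position 1: c_1 = r_1 − e = 0 − 9 ≡ 2 (mod 11). Hence c = [2, 10, 4, 6, 9].
  Check: interpolating c through the α_i gives m(x) = 1 + 5·x (degree < 2) with m(α_i) = c_i for every i, so c is indeed a codeword.


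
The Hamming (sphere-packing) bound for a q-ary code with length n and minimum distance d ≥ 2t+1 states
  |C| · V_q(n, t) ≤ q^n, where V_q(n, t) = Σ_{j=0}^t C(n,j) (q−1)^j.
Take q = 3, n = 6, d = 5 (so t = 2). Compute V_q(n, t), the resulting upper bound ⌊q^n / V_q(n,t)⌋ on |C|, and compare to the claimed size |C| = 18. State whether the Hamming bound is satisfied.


V_q(n, t) = 73, q^n = 729, Hamming bound = 9, |C| = 18 > bound (violated).

Step 1: Compute V_q(n, t) = Σ_{j=0}^2 C(n, j) (q−1)^j.
  j = 0: C(6,0)·(2)^0 = 1·1 = 1.
  j = 1: C(6,1)·(2)^1 = 6·2 = 12.
  j = 2: C(6,2)·(2)^2 = 15·4 = 60.
  V_q(n, t) = 1 + 12 + 60 = 73.
Step 2: q^n = 3^6 = 729.
Step 3: Hamming bound ⌊q^n / V_q(n,t)⌋ = ⌊729/73⌋ = 9.
Step 4: Compare |C| = 18 to 9: violated.
The claimed |C| lies above the Hamming bound, so no 3-ary code of length 6 with d ≥ 5 can have 18 codewords.


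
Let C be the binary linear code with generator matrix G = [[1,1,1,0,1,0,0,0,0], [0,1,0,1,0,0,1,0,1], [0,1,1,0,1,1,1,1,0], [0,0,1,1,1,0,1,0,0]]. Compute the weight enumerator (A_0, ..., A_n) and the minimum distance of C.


Weight distribution: A_0 = 1, A_2 = 1, A_4 = 8, A_6 = 5, A_8 = 1. Minimum distance d = 2.

Enumerate all 2^4 = 16 messages m ∈ F_2^4.
For each, compute codeword c = mG in F_2^9, then tally its weight.
  m = 0000 → c = 000000000, weight = 0.
  m = 1000 → c = 111010000, weight = 4.
  m = 0100 → c = 010100101, weight = 4.
  m = 1100 → c = 101110101, weight = 6.
  m = 0010 → c = 011011110, weight = 6.
  m = 1010 → c = 100001110, weight = 4.
  m = 0110 → c = 001111011, weight = 6.
  m = 1110 → c = 110101011, weight = 6.
  m = 0001 → c = 001110100, weight = 4.
  m = 1001 → c = 110100100, weight = 4.
  m = 0101 → c = 011010001, weight = 4.
  m = 1101 → c = 100000001, weight = 2.
  m = 0011 → c = 010101010, weight = 4.
  m = 1011 → c = 101111010, weight = 6.
  m = 0111 → c = 000001111, weight = 4.
  m = 1111 → c = 111011111, weight = 8.
Tally weights:
  weight 0: 1 codewords.
  weight 2: 1 codewords.
  weight 4: 8 codewords.
  weight 6: 5 codewords.
  weight 8: 1 codewords.
Minimum distance d = smallest w > 0 with A_w > 0 = 2.
Sanity: Σ A_w = 16 = 2^4 = 16 ✓.


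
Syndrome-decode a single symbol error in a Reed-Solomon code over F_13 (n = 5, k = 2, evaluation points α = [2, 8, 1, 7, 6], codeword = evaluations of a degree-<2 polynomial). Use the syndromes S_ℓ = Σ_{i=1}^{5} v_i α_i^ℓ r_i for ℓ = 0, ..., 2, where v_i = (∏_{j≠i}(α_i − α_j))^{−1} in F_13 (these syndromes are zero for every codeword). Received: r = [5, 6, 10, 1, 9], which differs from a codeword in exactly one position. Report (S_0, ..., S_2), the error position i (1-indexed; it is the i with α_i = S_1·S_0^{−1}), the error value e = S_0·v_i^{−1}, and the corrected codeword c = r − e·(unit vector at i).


S = (12, 11, 9), error at position 1, error magnitude e = 3, c = [2, 6, 10, 1, 9].

Step 1: column multipliers v_i = (∏_{j≠i}(α_i − α_j))^{−1} mod 13.
  i = 1 (α = 2): (2−8)(2−1)(2−7)(2−6) = (−6)·1·(−5)·(−4) = −120 ≡ 10, so v_1 = 10^{−1} = 4 (mod 13).
  i = 2 (α = 8): (8−2)(8−1)(8−7)(8−6) = 6·7·1·2 = 84 ≡ 6, so v_2 = 6^{−1} = 11 (mod 13).
  i = 3 (α = 1): (1−2)(1−8)(1−7)(1−6) = (−1)·(−7)·(−6)·(−5) = 210 ≡ 2, so v_3 = 2^{−1} = 7 (mod 13).
  i = 4 (α = 7): (7−2)(7−8)(7−1)(7−6) = 5·(−1)·6·1 = −30 ≡ 9, so v_4 = 9^{−1} = 3 (mod 13).
  i = 5 (α = 6): (6−2)(6−8)(6−1)(6−7) = 4·(−2)·5·(−1) = 40 ≡ 1, so v_5 = 1^{−1} = 1 (mod 13).
  v = [4, 11, 7, 3, 1].
Step 2: syndromes of r = [5, 6, 10, 1, 9] (all sums mod 13).
  S_0 = Σ v_i r_i = 4·5 + 11·6 + 7·10 + 3·1 + 1·9 = 168 ≡ 12.
  S_1 = Σ v_i α_i r_i = 4·2·5 + 11·8·6 + 7·1·10 + 3·7·1 + 1·6·9 = 713 ≡ 11.
  α_i^2 mod 13 = [4, 12, 1, 10, 10].
  S_2 = Σ v_i α_i^2 r_i = 4·4·5 + 11·12·6 + 7·1·10 + 3·10·1 + 1·10·9 = 1062 ≡ 9.
  S = (12, 11, 9) ≠ 0, so r is not a codeword (an error is present).
Step 3: locate the error. For a single error e at position i, S_ℓ = v_i·e·α_i^ℓ, so α_err = S_1/S_0.
  S_0^{−1} = 12^{−1} = 12 (mod 13), so α_err = 11·12 = 132 ≡ 2 = α_1. Error position i = 1.
  Consistency check: S_2/S_1 = 9·6 = 54 ≡ 2 = α_err ✓ (single-error assumption holds).
Step 4: error magnitude e = S_0/v_1 = S_0·∏_{j≠1}(α_1 − α_j) = 12·10 = 120 ≡ 3 (mod 13).
Step 5: correct position 1: c_1 = r_1 − e = 5 − 3 ≡ 2 (mod 13). Hence c = [2, 6, 10, 1, 9].
  Check: interpolating c through the α_i gives m(x) = 5 + 5·x (degree < 2) with m(α_i) = c_i for every i, so c is indeed a codeword.


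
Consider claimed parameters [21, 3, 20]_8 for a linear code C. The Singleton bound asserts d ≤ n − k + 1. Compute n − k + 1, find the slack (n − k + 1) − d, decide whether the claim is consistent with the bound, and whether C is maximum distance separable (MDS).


Singleton RHS = n − k + 1 = 19, slack = -1, bound violated (no such code; not MDS).

Singleton bound: d ≤ n − k + 1.
Here n = 21, k = 3, so n − k + 1 = 19.
Given d = 20, check d ≤ 19: NO.
Slack = (n − k + 1) − d = -1.
The slack is negative: d = 20 exceeds n − k + 1 = 19 by 1, so the Singleton bound is violated and no linear [21, 3, 20]_8 code can exist. In particular it is not MDS (MDS requires d = n − k + 1 exactly).
Description: the claimed parameters are [21, 3, 20]_8; such a code would be impossible (violates the Singleton bound).


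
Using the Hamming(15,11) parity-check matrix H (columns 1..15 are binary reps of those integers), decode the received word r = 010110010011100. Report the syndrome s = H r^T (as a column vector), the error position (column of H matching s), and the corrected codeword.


s = (0, 0, 0, 1)^T, error position = 1, corrected codeword c = 110110010011100

Compute s = H r^T mod 2 one row at a time:
  s_1 = 1 + 0 + 0 + 1 + 1 + 1 + 0 + 0 = 4 ≡ 0 (mod 2).
  s_2 = 1 + 1 + 0 + 0 + 1 + 1 + 0 + 0 = 4 ≡ 0 (mod 2).
  s_3 = 1 + 0 + 0 + 0 + 0 + 1 + 0 + 0 = 2 ≡ 0 (mod 2).
  s_4 = 0 + 0 + 1 + 0 + 0 + 1 + 1 + 0 = 3 ≡ 1 (mod 2).
s = (0, 0, 0, 1)^T — this equals column 1 of H (binary 0001), so error is at position 1.
Correct: flip bit 1 of r = 010110010011100 to get c = 110110010011100.


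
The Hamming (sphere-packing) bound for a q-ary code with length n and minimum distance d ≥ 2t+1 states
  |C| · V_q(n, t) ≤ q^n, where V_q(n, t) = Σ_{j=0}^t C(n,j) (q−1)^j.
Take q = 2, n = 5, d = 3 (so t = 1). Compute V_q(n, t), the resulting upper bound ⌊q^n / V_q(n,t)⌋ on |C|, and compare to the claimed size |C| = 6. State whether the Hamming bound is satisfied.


V_q(n, t) = 6, q^n = 32, Hamming bound = 5, |C| = 6 > bound (violated).

Step 1: Compute V_q(n, t) = Σ_{j=0}^1 C(n, j) (q−1)^j.
  j = 0: C(5,0)·(1)^0 = 1·1 = 1.
  j = 1: C(5,1)·(1)^1 = 5·1 = 5.
  V_q(n, t) = 1 + 5 = 6.
Step 2: q^n = 2^5 = 32.
Step 3: Hamming bound ⌊q^n / V_q(n,t)⌋ = ⌊32/6⌋ = 5.
Step 4: Compare |C| = 6 to 5: violated.
The claimed |C| lies above the Hamming bound, so no 2-ary code of length 5 with d ≥ 3 can have 6 codewords.


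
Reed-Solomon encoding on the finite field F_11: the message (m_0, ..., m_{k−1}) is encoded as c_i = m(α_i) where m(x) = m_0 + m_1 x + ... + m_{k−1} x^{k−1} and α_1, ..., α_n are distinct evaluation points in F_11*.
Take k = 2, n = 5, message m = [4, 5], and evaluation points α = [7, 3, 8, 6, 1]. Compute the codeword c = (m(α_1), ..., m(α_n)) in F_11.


c = [6, 8, 0, 1, 9]

Message polynomial: m(x) = 4 + 5·x (mod 11).
For each evaluation point α_i, compute m(α_i) mod 11:
  α_1 = 7: Horner steps 5 → 6, so m(7) = 6.
  α_2 = 3: Horner steps 5 → 8, so m(3) = 8.
  α_3 = 8: Horner steps 5 → 0, so m(8) = 0.
  α_4 = 6: Horner steps 5 → 1, so m(6) = 1.
  α_5 = 1: Horner steps 5 → 9, so m(1) = 9.
Codeword c = [6, 8, 0, 1, 9] ∈ F_11^5.


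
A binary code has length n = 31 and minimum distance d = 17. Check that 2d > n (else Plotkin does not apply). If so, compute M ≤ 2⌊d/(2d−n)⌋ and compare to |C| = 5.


Plotkin bound M ≤ 10; given |C| = 5 ≤ bound (satisfied).

Check applicability: 2d = 34, n = 31.
2d − n = 3 > 0, so Plotkin applies.
Compute d/(2d−n) = 17/3 ≈ 5.6667.
⌊d/(2d−n)⌋ = 5.
Plotkin bound: M ≤ 2·5 = 10.
Given |C| = 5, check: satisfied.
This |C| is below the Plotkin bound.


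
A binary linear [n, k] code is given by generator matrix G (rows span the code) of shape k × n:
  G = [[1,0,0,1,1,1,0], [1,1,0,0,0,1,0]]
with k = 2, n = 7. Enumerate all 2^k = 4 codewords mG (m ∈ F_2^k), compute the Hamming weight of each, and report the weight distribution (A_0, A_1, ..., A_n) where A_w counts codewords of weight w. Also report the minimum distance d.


Weight distribution: A_0 = 1, A_3 = 2, A_4 = 1. Minimum distance d = 3.

Enumerate all 2^2 = 4 messages m ∈ F_2^2.
For each, compute codeword c = mG in F_2^7, then tally its weight.
  m = 00 → c = 0000000, weight = 0.
  m = 10 → c = 1001110, weight = 4.
  m = 01 → c = 1100010, weight = 3.
  m = 11 → c = 0101100, weight = 3.
Tally weights:
  weight 0: 1 codewords.
  weight 3: 2 codewords.
  weight 4: 1 codewords.
Minimum distance d = smallest w > 0 with A_w > 0 = 3.
Sanity: Σ A_w = 4 = 2^2 = 4 ✓.
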